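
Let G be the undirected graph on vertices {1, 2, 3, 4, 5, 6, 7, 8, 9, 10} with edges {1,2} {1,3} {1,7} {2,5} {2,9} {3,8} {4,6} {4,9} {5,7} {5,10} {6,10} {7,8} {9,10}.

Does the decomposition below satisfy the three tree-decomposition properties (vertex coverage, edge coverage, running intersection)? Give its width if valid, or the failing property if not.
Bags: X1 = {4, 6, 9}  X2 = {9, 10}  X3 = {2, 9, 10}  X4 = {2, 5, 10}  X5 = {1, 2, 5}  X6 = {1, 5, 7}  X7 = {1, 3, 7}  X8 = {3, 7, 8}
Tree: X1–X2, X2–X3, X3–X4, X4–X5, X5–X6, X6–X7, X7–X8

No — edge (6,10) lies in no bag.

A tree decomposition must satisfy three properties: every vertex lies in some bag; for every edge, both endpoints lie together in some bag; and for every vertex, the bags containing it form a connected subtree. Here edge (6,10) lies in no bag, so the decomposition is invalid.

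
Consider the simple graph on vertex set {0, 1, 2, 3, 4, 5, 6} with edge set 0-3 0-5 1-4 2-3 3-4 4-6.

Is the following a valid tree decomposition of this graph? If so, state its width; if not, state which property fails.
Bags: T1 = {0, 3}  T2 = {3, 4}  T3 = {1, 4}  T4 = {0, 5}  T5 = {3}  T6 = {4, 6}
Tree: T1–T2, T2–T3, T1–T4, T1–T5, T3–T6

No — vertex 2 appears in no bag.

A tree decomposition must satisfy three properties: every vertex lies in some bag; for every edge, both endpoints lie together in some bag; and for every vertex, the bags containing it form a connected subtree. Here vertex 2 appears in no bag, so the decomposition is invalid.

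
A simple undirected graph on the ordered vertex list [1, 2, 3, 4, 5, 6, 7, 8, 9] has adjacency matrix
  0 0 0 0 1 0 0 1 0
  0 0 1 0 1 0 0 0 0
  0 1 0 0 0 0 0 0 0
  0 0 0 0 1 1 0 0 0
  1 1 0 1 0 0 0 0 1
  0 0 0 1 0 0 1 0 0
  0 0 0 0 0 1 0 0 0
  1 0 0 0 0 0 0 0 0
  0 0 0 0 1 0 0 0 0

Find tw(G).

1

A width-1 tree decomposition is:
Bags: B1 = {4, 5}  B2 = {2, 5}  B3 = {2, 3}  B4 = {4, 6}  B5 = {1, 5}  B6 = {1, 8}  B7 = {6, 7}  B8 = {5, 9}
Tree: B1–B2, B2–B3, B1–B4, B1–B5, B5–B6, B4–B7, B2–B8
The largest bag has 2 vertices, giving width 1; this decomposition certifies tw(G) ≤ 1. G has an edge, so its treewidth is at least 1. Hence tw(G) = 1 exactly.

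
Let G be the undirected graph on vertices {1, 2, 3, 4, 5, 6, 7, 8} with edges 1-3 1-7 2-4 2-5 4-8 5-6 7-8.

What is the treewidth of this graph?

A width-1 tree decomposition is:
Bags: B1 = {5, 6}  B2 = {2, 5}  B3 = {2, 4}  B4 = {4, 8}  B5 = {7, 8}  B6 = {1, 7}  B7 = {1, 3}
Tree: B1–B2, B2–B3, B3–B4, B4–B5, B5–B6, B6–B7
Each bag holds 2 vertices, so the decomposition has width 1, which upper-bounds the treewidth. G has an edge, so its treewidth is at least 1. Hence tw(G) = 1 exactly.

1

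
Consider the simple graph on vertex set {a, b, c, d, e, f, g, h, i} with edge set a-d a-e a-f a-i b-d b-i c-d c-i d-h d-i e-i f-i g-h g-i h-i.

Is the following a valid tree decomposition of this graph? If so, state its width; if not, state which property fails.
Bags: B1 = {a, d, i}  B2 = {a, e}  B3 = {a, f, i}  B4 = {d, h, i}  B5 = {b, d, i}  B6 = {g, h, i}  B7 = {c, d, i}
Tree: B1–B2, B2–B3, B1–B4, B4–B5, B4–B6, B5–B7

No — edge (i,e) lies in no bag.

A tree decomposition must satisfy three properties: every vertex lies in some bag; for every edge, both endpoints lie together in some bag; and for every vertex, the bags containing it form a connected subtree. Here edge (i,e) lies in no bag, so the decomposition is invalid.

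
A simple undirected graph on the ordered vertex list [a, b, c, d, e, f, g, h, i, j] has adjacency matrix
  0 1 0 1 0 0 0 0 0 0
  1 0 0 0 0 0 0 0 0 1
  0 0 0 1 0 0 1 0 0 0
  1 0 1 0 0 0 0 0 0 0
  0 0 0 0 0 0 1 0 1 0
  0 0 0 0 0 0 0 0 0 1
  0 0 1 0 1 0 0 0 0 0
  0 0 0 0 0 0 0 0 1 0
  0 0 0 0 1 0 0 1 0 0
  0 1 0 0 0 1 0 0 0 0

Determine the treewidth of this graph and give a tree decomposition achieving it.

Treewidth 1.
One such decomposition:
Bags: B1 = {h, i}  B2 = {e, i}  B3 = {e, g}  B4 = {c, g}  B5 = {c, d}  B6 = {a, d}  B7 = {a, b}  B8 = {b, j}  B9 = {f, j}
Tree: B1–B2, B2–B3, B3–B4, B4–B5, B5–B6, B6–B7, B7–B8, B8–B9

The largest bag has 2 vertices, giving width 1; this decomposition certifies tw(G) ≤ 1. Since G has at least one edge (e.g. h–i), it is not an edgeless graph, so tw(G) ≥ 1. Combining the bounds, tw(G) = 1.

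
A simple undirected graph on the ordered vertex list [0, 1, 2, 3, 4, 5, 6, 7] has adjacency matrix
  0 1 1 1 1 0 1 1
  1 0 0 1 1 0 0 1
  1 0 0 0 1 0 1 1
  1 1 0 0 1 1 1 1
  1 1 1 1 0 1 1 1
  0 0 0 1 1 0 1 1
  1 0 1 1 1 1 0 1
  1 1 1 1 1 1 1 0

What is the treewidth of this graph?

4

A width-4 tree decomposition is:
Bags: B1 = {0, 1, 3, 4, 7}  B2 = {0, 3, 4, 6, 7}  B3 = {3, 4, 5, 6, 7}  B4 = {0, 2, 4, 6, 7}
Tree: B1–B2, B2–B3, B2–B4
Every bag has size at most 5, so the width is 5 − 1 = 4 and tw(G) ≤ 4. For the lower bound, the 5 vertices {0, 2, 4, 6, 7} are pairwise adjacent, and any tree decomposition puts a clique entirely inside one bag — forcing width ≥ 4. Hence tw(G) = 4 exactly.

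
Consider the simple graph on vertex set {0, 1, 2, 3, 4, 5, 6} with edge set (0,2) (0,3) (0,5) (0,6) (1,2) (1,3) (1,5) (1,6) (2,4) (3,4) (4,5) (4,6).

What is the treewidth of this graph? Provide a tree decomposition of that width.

Treewidth 3.
One such decomposition:
Bags: B1 = {0, 1, 3, 4}  B2 = {0, 1, 4, 6}  B3 = {0, 1, 2, 4}  B4 = {0, 1, 4, 5}
Tree: B1–B2, B2–B3, B3–B4

The largest bag has 4 vertices, giving width 3; this decomposition certifies tw(G) ≤ 3. For the lower bound: the 4 vertex sets {0,3}, {1,6}, {4}, {2} are disjoint, each induces a connected subgraph, and every pair is joined by at least one edge of G. Contracting each set to a single vertex therefore yields K_{4} as a minor, and since treewidth is minor-monotone, tw(G) ≥ tw(K_{4}) = 3. The upper and lower bounds meet at 3, so that is the treewidth.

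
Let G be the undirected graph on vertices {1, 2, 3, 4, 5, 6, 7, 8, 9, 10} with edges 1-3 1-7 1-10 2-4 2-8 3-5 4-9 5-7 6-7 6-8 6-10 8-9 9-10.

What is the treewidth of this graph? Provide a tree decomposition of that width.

The largest bag has 3 vertices, giving width 2; this decomposition certifies tw(G) ≤ 2. The edges 2–4–9–8–2 form a cycle, so G is not a tree and its treewidth is at least 2. Combining the bounds, tw(G) = 2.

Treewidth 2.
Bags: B1 = {2, 4, 8}  B2 = {4, 8, 9}  B3 = {6, 8, 9}  B4 = {6, 9, 10}  B5 = {6, 7, 10}  B6 = {1, 7, 10}  B7 = {1, 5, 7}  B8 = {1, 3, 5}
Tree: B1–B2, B2–B3, B3–B4, B4–B5, B5–B6, B6–B7, B7–B8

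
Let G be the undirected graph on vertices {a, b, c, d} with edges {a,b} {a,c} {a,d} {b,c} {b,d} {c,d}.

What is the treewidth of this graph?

3

A width-3 tree decomposition is:
Bags: B1 = {a, b, c, d}
Tree: (single bag)
With just one bag of size 4, the width is 4 − 1 = 3, so tw(G) ≤ 3. For the lower bound, the 4 vertices {a, b, c, d} are pairwise adjacent, and any tree decomposition puts a clique entirely inside one bag — forcing width ≥ 3. Hence tw(G) = 3 exactly.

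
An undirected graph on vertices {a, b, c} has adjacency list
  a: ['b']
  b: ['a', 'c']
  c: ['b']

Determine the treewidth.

A width-1 tree decomposition is:
Bags: B1 = {a, b}  B2 = {b, c}
Tree: B1–B2
Each bag holds 2 vertices, so the decomposition has width 1, which upper-bounds the treewidth. Since G has at least one edge (e.g. b–a), it is not an edgeless graph, so tw(G) ≥ 1. Combining the bounds, tw(G) = 1.

1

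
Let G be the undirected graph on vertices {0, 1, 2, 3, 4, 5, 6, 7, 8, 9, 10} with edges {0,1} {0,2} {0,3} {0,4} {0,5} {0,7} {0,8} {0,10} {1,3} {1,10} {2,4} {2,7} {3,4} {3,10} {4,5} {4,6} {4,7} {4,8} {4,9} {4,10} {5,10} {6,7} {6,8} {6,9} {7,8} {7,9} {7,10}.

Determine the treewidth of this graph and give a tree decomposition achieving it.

Every bag has size at most 4, so the width is 4 − 1 = 3 and tw(G) ≤ 3. For the lower bound, the 4 vertices {0, 1, 3, 10} are pairwise adjacent, and any tree decomposition puts a clique entirely inside one bag — forcing width ≥ 3. The upper and lower bounds meet at 3, so that is the treewidth.

Treewidth 3.
Bags: B1 = {0, 4, 5, 10}  B2 = {0, 4, 7, 10}  B3 = {0, 3, 4, 10}  B4 = {0, 1, 3, 10}  B5 = {0, 2, 4, 7}  B6 = {0, 4, 7, 8}  B7 = {4, 6, 7, 8}  B8 = {4, 6, 7, 9}
Tree: B1–B2, B1–B3, B3–B4, B2–B5, B5–B6, B6–B7, B7–B8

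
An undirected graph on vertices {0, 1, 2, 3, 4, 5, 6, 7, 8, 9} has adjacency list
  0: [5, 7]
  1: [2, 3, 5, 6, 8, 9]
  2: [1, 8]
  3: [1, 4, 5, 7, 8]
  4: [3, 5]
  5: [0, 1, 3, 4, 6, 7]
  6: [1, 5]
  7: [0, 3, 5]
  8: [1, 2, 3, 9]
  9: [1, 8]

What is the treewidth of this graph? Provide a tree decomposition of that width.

Each bag holds 3 vertices, so the decomposition has width 2, which upper-bounds the treewidth. Conversely, {0, 5, 7} is a clique of size 3, and the vertices of any clique must share a bag in every tree decomposition; so some bag has ≥ 3 vertices and tw(G) ≥ 2. Therefore the treewidth is 2.

Treewidth 2.
One such decomposition:
Bags: B1 = {1, 3, 5}  B2 = {3, 4, 5}  B3 = {1, 5, 6}  B4 = {3, 5, 7}  B5 = {1, 3, 8}  B6 = {1, 2, 8}  B7 = {1, 8, 9}  B8 = {0, 5, 7}
Tree: B1–B2, B1–B3, B2–B4, B1–B5, B5–B6, B6–B7, B4–B8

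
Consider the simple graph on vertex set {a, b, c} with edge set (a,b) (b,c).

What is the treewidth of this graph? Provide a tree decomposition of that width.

The largest bag has 2 vertices, giving width 1; this decomposition certifies tw(G) ≤ 1. G has an edge, so its treewidth is at least 1. Hence tw(G) = 1 exactly.

Treewidth 1.
Bags: B1 = {b, c}  B2 = {a, b}
Tree: B1–B2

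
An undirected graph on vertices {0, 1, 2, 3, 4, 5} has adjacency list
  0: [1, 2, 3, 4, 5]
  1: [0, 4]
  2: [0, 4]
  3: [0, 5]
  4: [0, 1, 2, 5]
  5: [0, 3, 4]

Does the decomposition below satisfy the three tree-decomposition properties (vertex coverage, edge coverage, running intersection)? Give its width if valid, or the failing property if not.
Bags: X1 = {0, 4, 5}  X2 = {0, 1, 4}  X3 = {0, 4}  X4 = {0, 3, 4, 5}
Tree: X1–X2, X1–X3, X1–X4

A tree decomposition must satisfy three properties: every vertex lies in some bag; for every edge, both endpoints lie together in some bag; and for every vertex, the bags containing it form a connected subtree. Here vertex 2 appears in no bag, so the decomposition is invalid.

No — vertex 2 appears in no bag.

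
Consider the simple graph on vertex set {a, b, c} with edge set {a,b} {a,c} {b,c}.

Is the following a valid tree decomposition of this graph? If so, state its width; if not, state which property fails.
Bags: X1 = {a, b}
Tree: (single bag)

A tree decomposition must satisfy three properties: every vertex lies in some bag; for every edge, both endpoints lie together in some bag; and for every vertex, the bags containing it form a connected subtree. Here vertex c appears in no bag, so the decomposition is invalid.

No — vertex c appears in no bag.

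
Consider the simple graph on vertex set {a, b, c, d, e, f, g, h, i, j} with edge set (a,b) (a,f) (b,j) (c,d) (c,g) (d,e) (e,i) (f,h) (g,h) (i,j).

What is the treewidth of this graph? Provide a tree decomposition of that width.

Each bag holds 3 vertices, so the decomposition has width 2, which upper-bounds the treewidth. The edges g–c–d–e–i–j–b–a–f–h–g form a cycle, so G is not a tree and its treewidth is at least 2. The upper and lower bounds meet at 2, so that is the treewidth.

Treewidth 2.
Bags: B1 = {c, d, g}  B2 = {d, e, g}  B3 = {e, g, i}  B4 = {g, i, j}  B5 = {b, g, j}  B6 = {a, b, g}  B7 = {a, f, g}  B8 = {f, g, h}
Tree: B1–B2, B2–B3, B3–B4, B4–B5, B5–B6, B6–B7, B7–B8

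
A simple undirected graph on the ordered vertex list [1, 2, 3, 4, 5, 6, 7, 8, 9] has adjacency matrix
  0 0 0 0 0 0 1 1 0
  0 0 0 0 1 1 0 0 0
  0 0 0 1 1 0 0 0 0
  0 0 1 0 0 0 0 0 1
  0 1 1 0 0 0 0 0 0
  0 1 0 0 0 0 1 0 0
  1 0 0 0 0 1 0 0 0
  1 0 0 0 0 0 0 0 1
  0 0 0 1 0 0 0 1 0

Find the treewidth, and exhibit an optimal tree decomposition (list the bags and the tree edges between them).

The largest bag has 3 vertices, giving width 2; this decomposition certifies tw(G) ≤ 2. The edges 2–6–7–1–8–9–4–3–5–2 form a cycle, so G is not a tree and its treewidth is at least 2. Hence tw(G) = 2 exactly.

Treewidth 2.
One such decomposition:
Bags: B1 = {2, 6, 7}  B2 = {1, 2, 7}  B3 = {1, 2, 8}  B4 = {2, 8, 9}  B5 = {2, 4, 9}  B6 = {2, 3, 4}  B7 = {2, 3, 5}
Tree: B1–B2, B2–B3, B3–B4, B4–B5, B5–B6, B6–B7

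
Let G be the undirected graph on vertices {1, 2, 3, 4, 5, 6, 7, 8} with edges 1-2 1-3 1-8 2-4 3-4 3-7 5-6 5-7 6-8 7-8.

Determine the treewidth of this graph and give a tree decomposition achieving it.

Treewidth 2.
One such decomposition:
Bags: B1 = {5, 6, 7}  B2 = {6, 7, 8}  B3 = {3, 7, 8}  B4 = {1, 3, 8}  B5 = {1, 3, 4}  B6 = {1, 2, 4}
Tree: B1–B2, B2–B3, B3–B4, B4–B5, B5–B6

Each bag holds 3 vertices, so the decomposition has width 2, which upper-bounds the treewidth. Since 5–6–8–7–5 is a cycle in G, G is not acyclic. Forests are exactly the graphs of treewidth ≤ 1, so tw(G) ≥ 2. Therefore the treewidth is 2.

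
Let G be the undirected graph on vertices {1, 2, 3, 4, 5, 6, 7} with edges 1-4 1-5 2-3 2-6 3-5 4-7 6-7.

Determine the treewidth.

2

A width-2 tree decomposition is:
Bags: B1 = {2, 6, 7}  B2 = {2, 3, 7}  B3 = {3, 5, 7}  B4 = {1, 5, 7}  B5 = {1, 4, 7}
Tree: B1–B2, B2–B3, B3–B4, B4–B5
The largest bag has 3 vertices, giving width 2; this decomposition certifies tw(G) ≤ 2. The edges 7–6–2–3–5–1–4–7 form a cycle, so G is not a tree and its treewidth is at least 2. Combining the bounds, tw(G) = 2.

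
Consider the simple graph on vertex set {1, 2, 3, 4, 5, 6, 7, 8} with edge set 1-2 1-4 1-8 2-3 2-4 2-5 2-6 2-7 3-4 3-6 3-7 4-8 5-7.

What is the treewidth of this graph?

2

A width-2 tree decomposition is:
Bags: B1 = {2, 5, 7}  B2 = {2, 3, 7}  B3 = {2, 3, 6}  B4 = {2, 3, 4}  B5 = {1, 2, 4}  B6 = {1, 4, 8}
Tree: B1–B2, B2–B3, B2–B4, B4–B5, B5–B6
Every bag has size at most 3, so the width is 3 − 1 = 2 and tw(G) ≤ 2. Conversely, {1, 4, 8} is a clique of size 3, and the vertices of any clique must share a bag in every tree decomposition; so some bag has ≥ 3 vertices and tw(G) ≥ 2. The upper and lower bounds meet at 2, so that is the treewidth.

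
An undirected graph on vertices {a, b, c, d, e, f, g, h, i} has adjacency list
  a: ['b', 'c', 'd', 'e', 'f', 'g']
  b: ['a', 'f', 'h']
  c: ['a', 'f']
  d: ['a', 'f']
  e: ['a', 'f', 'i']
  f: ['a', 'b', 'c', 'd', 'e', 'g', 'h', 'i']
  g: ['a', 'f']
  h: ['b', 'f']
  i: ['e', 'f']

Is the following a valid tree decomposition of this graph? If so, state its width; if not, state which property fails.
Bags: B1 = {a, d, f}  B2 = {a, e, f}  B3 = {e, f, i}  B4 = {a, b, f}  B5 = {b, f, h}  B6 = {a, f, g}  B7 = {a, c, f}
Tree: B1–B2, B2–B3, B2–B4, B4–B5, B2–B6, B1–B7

Vertex coverage: the bags together contain {a, b, c, d, e, f, g, h, i}, the full vertex set. Edge coverage: each edge of G has both endpoints in at least one bag. Running intersection: for every vertex, the bags containing it form a connected subtree. All three properties hold, so this is a valid tree decomposition of width max|bag| − 1 = 2, and hence tw(G) ≤ 2.

Yes; width 2.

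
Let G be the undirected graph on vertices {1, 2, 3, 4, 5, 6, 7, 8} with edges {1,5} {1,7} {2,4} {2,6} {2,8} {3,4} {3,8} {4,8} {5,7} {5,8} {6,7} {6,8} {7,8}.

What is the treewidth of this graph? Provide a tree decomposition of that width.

The largest bag has 3 vertices, giving width 2; this decomposition certifies tw(G) ≤ 2. For the lower bound, the 3 vertices {2, 4, 8} are pairwise adjacent, and any tree decomposition puts a clique entirely inside one bag — forcing width ≥ 2. Combining the bounds, tw(G) = 2.

Treewidth 2.
One such decomposition:
Bags: B1 = {6, 7, 8}  B2 = {5, 7, 8}  B3 = {2, 6, 8}  B4 = {2, 4, 8}  B5 = {1, 5, 7}  B6 = {3, 4, 8}
Tree: B1–B2, B1–B3, B3–B4, B2–B5, B4–B6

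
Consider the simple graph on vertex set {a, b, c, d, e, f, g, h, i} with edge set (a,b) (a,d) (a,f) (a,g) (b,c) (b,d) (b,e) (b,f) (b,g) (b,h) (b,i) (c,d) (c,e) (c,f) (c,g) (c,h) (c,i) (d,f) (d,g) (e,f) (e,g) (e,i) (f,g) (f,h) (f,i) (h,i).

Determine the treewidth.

4

A width-4 tree decomposition is:
Bags: B1 = {b, c, d, f, g}  B2 = {b, c, e, f, g}  B3 = {a, b, d, f, g}  B4 = {b, c, e, f, i}  B5 = {b, c, f, h, i}
Tree: B1–B2, B1–B3, B2–B4, B4–B5
The largest bag has 5 vertices, giving width 4; this decomposition certifies tw(G) ≤ 4. On the other hand G contains the 5-clique {b, c, d, f, g}. A clique must lie in a single bag of any decomposition, so no decomposition can have width below 4. Therefore the treewidth is 4.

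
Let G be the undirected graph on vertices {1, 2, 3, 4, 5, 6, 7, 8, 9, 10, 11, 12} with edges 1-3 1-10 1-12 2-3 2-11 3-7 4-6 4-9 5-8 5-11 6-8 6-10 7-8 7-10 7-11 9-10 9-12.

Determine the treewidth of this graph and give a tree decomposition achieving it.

Each bag holds 4 vertices, so the decomposition has width 3, which upper-bounds the treewidth. For the lower bound: the 4 vertex sets {4,9,12}, {1}, {10}, {3,6,7,8} are disjoint, each induces a connected subgraph, and every pair is joined by at least one edge of G. Contracting each set to a single vertex therefore yields K_{4} as a minor, and since treewidth is minor-monotone, tw(G) ≥ tw(K_{4}) = 3. Hence tw(G) = 3 exactly.

Treewidth 3.
One such decomposition:
Bags: B1 = {1, 4, 9, 12}  B2 = {1, 4, 9, 10}  B3 = {1, 4, 6, 10}  B4 = {1, 3, 6, 10}  B5 = {3, 6, 7, 10}  B6 = {3, 6, 7, 8}  B7 = {2, 3, 7, 8}  B8 = {2, 7, 8, 11}  B9 = {2, 5, 8, 11}
Tree: B1–B2, B2–B3, B3–B4, B4–B5, B5–B6, B6–B7, B7–B8, B8–B9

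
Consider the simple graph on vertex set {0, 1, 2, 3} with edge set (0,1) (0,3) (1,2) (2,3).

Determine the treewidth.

2

A width-2 tree decomposition is:
Bags: B1 = {1, 2, 3}  B2 = {0, 1, 3}
Tree: B1–B2
The largest bag has 3 vertices, giving width 2; this decomposition certifies tw(G) ≤ 2. Since 1–2–3–0–1 is a cycle in G, G is not acyclic. Forests are exactly the graphs of treewidth ≤ 1, so tw(G) ≥ 2. The upper and lower bounds meet at 2, so that is the treewidth.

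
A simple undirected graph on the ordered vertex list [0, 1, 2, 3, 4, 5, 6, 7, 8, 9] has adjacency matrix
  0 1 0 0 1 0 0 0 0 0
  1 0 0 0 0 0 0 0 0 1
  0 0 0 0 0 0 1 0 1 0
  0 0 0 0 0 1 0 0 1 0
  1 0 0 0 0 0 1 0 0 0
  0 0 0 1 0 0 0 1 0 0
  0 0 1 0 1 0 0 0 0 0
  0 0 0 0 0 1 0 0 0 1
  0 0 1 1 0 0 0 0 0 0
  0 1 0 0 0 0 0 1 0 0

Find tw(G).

A width-2 tree decomposition is:
Bags: B1 = {3, 5, 8}  B2 = {5, 7, 8}  B3 = {7, 8, 9}  B4 = {1, 8, 9}  B5 = {0, 1, 8}  B6 = {0, 4, 8}  B7 = {4, 6, 8}  B8 = {2, 6, 8}
Tree: B1–B2, B2–B3, B3–B4, B4–B5, B5–B6, B6–B7, B7–B8
Every bag has size at most 3, so the width is 3 − 1 = 2 and tw(G) ≤ 2. Since 8–3–5–7–9–1–0–4–6–2–8 is a cycle in G, G is not acyclic. Forests are exactly the graphs of treewidth ≤ 1, so tw(G) ≥ 2. Combining the bounds, tw(G) = 2.

2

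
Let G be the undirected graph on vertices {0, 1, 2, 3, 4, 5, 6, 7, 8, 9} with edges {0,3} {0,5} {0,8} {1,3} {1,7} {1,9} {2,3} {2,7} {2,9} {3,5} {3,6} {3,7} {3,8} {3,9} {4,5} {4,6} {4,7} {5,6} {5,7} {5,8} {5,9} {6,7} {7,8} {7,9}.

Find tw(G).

3

A width-3 tree decomposition is:
Bags: B1 = {1, 3, 7, 9}  B2 = {3, 5, 7, 9}  B3 = {3, 5, 7, 8}  B4 = {3, 5, 6, 7}  B5 = {0, 3, 5, 8}  B6 = {2, 3, 7, 9}  B7 = {4, 5, 6, 7}
Tree: B1–B2, B2–B3, B2–B4, B3–B5, B2–B6, B4–B7
The largest bag has 4 vertices, giving width 3; this decomposition certifies tw(G) ≤ 3. On the other hand G contains the 4-clique {0, 3, 5, 8}. A clique must lie in a single bag of any decomposition, so no decomposition can have width below 3. Hence tw(G) = 3 exactly.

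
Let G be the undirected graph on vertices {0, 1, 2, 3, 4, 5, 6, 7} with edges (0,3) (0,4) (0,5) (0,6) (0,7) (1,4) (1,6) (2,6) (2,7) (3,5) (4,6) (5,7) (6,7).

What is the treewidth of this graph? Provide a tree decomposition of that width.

Treewidth 2.
One such decomposition:
Bags: B1 = {1, 4, 6}  B2 = {0, 4, 6}  B3 = {0, 6, 7}  B4 = {0, 5, 7}  B5 = {0, 3, 5}  B6 = {2, 6, 7}
Tree: B1–B2, B2–B3, B3–B4, B4–B5, B3–B6

Each bag holds 3 vertices, so the decomposition has width 2, which upper-bounds the treewidth. For the lower bound, the 3 vertices {0, 4, 6} are pairwise adjacent, and any tree decomposition puts a clique entirely inside one bag — forcing width ≥ 2. The upper and lower bounds meet at 2, so that is the treewidth.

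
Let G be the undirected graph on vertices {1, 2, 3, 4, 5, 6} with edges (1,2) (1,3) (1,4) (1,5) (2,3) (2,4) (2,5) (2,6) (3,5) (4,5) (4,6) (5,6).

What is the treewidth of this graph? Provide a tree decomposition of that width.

Treewidth 3.
One optimal decomposition is:
Bags: B1 = {1, 2, 4, 5}  B2 = {1, 2, 3, 5}  B3 = {2, 4, 5, 6}
Tree: B1–B2, B1–B3

The largest bag has 4 vertices, giving width 3; this decomposition certifies tw(G) ≤ 3. Conversely, {1, 2, 3, 5} is a clique of size 4, and the vertices of any clique must share a bag in every tree decomposition; so some bag has ≥ 4 vertices and tw(G) ≥ 3. The upper and lower bounds meet at 3, so that is the treewidth.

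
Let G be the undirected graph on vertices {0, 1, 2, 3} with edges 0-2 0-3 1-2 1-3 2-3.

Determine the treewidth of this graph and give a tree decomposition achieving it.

Treewidth 2.
One such decomposition:
Bags: B1 = {1, 2, 3}  B2 = {0, 2, 3}
Tree: B1–B2

Each bag holds 3 vertices, so the decomposition has width 2, which upper-bounds the treewidth. On the other hand G contains the 3-clique {0, 2, 3}. A clique must lie in a single bag of any decomposition, so no decomposition can have width below 2. Hence tw(G) = 2 exactly.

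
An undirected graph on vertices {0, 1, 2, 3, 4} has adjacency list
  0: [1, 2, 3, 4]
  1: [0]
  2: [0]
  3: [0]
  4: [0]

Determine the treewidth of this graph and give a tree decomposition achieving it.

The largest bag has 2 vertices, giving width 1; this decomposition certifies tw(G) ≤ 1. Since G has at least one edge (e.g. 0–4), it is not an edgeless graph, so tw(G) ≥ 1. Combining the bounds, tw(G) = 1.

Treewidth 1.
One such decomposition:
Bags: B1 = {0, 4}  B2 = {0, 3}  B3 = {0, 2}  B4 = {0, 1}
Tree: B1–B2, B2–B3, B2–B4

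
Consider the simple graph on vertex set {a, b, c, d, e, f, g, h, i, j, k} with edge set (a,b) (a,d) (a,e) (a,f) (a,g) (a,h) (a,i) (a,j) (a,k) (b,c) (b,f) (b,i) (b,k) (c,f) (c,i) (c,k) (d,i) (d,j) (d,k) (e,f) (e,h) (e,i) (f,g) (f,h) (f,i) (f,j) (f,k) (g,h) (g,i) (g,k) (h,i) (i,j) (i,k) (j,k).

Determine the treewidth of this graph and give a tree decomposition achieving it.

The largest bag has 5 vertices, giving width 4; this decomposition certifies tw(G) ≤ 4. Conversely, {a, d, i, j, k} is a clique of size 5, and the vertices of any clique must share a bag in every tree decomposition; so some bag has ≥ 5 vertices and tw(G) ≥ 4. The upper and lower bounds meet at 4, so that is the treewidth.

Treewidth 4.
Bags: B1 = {a, f, g, i, k}  B2 = {a, f, g, h, i}  B3 = {a, b, f, i, k}  B4 = {a, f, i, j, k}  B5 = {b, c, f, i, k}  B6 = {a, d, i, j, k}  B7 = {a, e, f, h, i}
Tree: B1–B2, B1–B3, B3–B4, B3–B5, B4–B6, B2–B7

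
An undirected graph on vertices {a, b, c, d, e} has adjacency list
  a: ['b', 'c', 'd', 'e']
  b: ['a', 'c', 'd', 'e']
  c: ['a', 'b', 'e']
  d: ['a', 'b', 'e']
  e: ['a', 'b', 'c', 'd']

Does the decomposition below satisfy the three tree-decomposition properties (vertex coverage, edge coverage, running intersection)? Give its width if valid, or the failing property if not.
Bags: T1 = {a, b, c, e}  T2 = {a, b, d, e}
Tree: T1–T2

Yes; width 3.

Vertex coverage: the bags together contain {a, b, c, d, e}, the full vertex set. Edge coverage: each edge of G has both endpoints in at least one bag. Running intersection: for every vertex, the bags containing it form a connected subtree. All three properties hold, so this is a valid tree decomposition of width max|bag| − 1 = 3, and hence tw(G) ≤ 3.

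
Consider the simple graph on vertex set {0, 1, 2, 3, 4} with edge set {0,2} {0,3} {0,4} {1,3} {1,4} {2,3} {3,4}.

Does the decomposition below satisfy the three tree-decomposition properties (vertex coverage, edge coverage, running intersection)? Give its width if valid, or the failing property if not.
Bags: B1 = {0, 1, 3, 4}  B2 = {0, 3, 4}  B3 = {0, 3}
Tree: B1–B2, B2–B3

A tree decomposition must satisfy three properties: every vertex lies in some bag; for every edge, both endpoints lie together in some bag; and for every vertex, the bags containing it form a connected subtree. Here vertex 2 appears in no bag, so the decomposition is invalid.

No — vertex 2 appears in no bag.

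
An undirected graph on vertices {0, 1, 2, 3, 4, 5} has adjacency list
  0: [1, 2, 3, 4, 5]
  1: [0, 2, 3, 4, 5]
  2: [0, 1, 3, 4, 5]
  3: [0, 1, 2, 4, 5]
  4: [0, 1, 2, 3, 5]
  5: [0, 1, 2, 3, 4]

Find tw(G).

5

A width-5 tree decomposition is:
Bags: B1 = {0, 1, 2, 3, 4, 5}
Tree: (single bag)
A single bag containing all 6 vertices is trivially a valid decomposition of width 5. On the other hand G contains the 6-clique {0, 1, 2, 3, 4, 5}. A clique must lie in a single bag of any decomposition, so no decomposition can have width below 5. Therefore the treewidth is 5.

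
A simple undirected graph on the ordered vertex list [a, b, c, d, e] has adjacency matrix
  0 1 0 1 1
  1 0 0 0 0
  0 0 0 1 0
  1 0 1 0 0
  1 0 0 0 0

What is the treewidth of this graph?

1

A width-1 tree decomposition is:
Bags: B1 = {c, d}  B2 = {a, d}  B3 = {a, e}  B4 = {a, b}
Tree: B1–B2, B2–B3, B3–B4
Each bag holds 2 vertices, so the decomposition has width 1, which upper-bounds the treewidth. Since G has at least one edge (e.g. c–d), it is not an edgeless graph, so tw(G) ≥ 1. Combining the bounds, tw(G) = 1.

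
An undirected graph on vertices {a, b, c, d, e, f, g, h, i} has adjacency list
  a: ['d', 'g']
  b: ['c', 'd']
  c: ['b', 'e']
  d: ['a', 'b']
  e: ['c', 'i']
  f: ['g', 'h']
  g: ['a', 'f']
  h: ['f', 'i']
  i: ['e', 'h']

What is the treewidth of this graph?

A width-2 tree decomposition is:
Bags: B1 = {f, g, h}  B2 = {g, h, i}  B3 = {e, g, i}  B4 = {c, e, g}  B5 = {b, c, g}  B6 = {b, d, g}  B7 = {a, d, g}
Tree: B1–B2, B2–B3, B3–B4, B4–B5, B5–B6, B6–B7
The largest bag has 3 vertices, giving width 2; this decomposition certifies tw(G) ≤ 2. The edges g–f–h–i–e–c–b–d–a–g form a cycle, so G is not a tree and its treewidth is at least 2. Hence tw(G) = 2 exactly.

2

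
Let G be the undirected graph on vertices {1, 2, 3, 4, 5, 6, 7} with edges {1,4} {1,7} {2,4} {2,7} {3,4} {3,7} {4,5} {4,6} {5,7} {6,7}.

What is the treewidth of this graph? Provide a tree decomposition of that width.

Treewidth 2.
One such decomposition:
Bags: B1 = {1, 4, 7}  B2 = {3, 4, 7}  B3 = {4, 5, 7}  B4 = {4, 6, 7}  B5 = {2, 4, 7}
Tree: B1–B2, B2–B3, B3–B4, B4–B5

The largest bag has 3 vertices, giving width 2; this decomposition certifies tw(G) ≤ 2. For the lower bound, G contains the cycle 4–1–7–3–4, so G is not a forest; only forests have treewidth ≤ 1, hence tw(G) ≥ 2. Hence tw(G) = 2 exactly.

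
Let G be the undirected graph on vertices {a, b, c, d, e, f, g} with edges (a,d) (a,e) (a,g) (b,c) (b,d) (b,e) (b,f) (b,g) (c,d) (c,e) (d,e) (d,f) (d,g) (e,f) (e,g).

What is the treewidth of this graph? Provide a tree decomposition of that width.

Each bag holds 4 vertices, so the decomposition has width 3, which upper-bounds the treewidth. Conversely, {a, d, e, g} is a clique of size 4, and the vertices of any clique must share a bag in every tree decomposition; so some bag has ≥ 4 vertices and tw(G) ≥ 3. Hence tw(G) = 3 exactly.

Treewidth 3.
Bags: B1 = {b, d, e, g}  B2 = {a, d, e, g}  B3 = {b, c, d, e}  B4 = {b, d, e, f}
Tree: B1–B2, B1–B3, B3–B4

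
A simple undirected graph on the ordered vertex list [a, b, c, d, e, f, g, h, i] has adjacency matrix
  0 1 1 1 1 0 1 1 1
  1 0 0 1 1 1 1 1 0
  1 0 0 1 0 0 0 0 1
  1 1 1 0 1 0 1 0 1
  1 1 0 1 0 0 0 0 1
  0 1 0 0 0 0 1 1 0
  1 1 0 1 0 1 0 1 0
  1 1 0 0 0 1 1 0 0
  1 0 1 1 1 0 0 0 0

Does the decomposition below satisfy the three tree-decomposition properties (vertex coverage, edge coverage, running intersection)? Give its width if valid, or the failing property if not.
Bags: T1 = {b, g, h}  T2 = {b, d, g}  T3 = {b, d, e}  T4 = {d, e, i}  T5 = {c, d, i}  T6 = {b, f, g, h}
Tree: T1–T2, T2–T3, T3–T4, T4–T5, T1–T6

No — vertex a appears in no bag.

A tree decomposition must satisfy three properties: every vertex lies in some bag; for every edge, both endpoints lie together in some bag; and for every vertex, the bags containing it form a connected subtree. Here vertex a appears in no bag, so the decomposition is invalid.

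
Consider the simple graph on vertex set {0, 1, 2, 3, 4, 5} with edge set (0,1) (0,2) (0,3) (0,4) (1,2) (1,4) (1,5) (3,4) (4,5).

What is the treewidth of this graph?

2

A width-2 tree decomposition is:
Bags: B1 = {0, 1, 2}  B2 = {0, 1, 4}  B3 = {1, 4, 5}  B4 = {0, 3, 4}
Tree: B1–B2, B2–B3, B2–B4
Each bag holds 3 vertices, so the decomposition has width 2, which upper-bounds the treewidth. Conversely, {0, 1, 2} is a clique of size 3, and the vertices of any clique must share a bag in every tree decomposition; so some bag has ≥ 3 vertices and tw(G) ≥ 2. The upper and lower bounds meet at 2, so that is the treewidth.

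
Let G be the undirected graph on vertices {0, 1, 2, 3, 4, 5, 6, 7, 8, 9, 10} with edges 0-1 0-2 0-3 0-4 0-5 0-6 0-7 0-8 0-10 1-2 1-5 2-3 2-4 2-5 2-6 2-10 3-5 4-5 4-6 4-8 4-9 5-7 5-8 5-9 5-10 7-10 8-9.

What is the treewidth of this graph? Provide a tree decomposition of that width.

Every bag has size at most 4, so the width is 4 − 1 = 3 and tw(G) ≤ 3. For the lower bound, the 4 vertices {0, 4, 5, 8} are pairwise adjacent, and any tree decomposition puts a clique entirely inside one bag — forcing width ≥ 3. Hence tw(G) = 3 exactly.

Treewidth 3.
One such decomposition:
Bags: B1 = {0, 1, 2, 5}  B2 = {0, 2, 5, 10}  B3 = {0, 2, 4, 5}  B4 = {0, 2, 3, 5}  B5 = {0, 5, 7, 10}  B6 = {0, 4, 5, 8}  B7 = {4, 5, 8, 9}  B8 = {0, 2, 4, 6}
Tree: B1–B2, B1–B3, B2–B4, B2–B5, B3–B6, B6–B7, B3–B8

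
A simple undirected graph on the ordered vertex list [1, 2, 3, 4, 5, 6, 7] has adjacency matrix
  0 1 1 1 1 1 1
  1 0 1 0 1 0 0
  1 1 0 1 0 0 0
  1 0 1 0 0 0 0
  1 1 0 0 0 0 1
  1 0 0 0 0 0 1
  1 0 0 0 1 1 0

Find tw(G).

2

A width-2 tree decomposition is:
Bags: B1 = {1, 3, 4}  B2 = {1, 2, 3}  B3 = {1, 2, 5}  B4 = {1, 5, 7}  B5 = {1, 6, 7}
Tree: B1–B2, B2–B3, B3–B4, B4–B5
Each bag holds 3 vertices, so the decomposition has width 2, which upper-bounds the treewidth. On the other hand G contains the 3-clique {1, 2, 3}. A clique must lie in a single bag of any decomposition, so no decomposition can have width below 2. The upper and lower bounds meet at 2, so that is the treewidth.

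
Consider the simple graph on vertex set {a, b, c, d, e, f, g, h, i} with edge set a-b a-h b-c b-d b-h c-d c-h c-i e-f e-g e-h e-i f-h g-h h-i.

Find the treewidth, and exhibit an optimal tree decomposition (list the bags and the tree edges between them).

The largest bag has 3 vertices, giving width 2; this decomposition certifies tw(G) ≤ 2. On the other hand G contains the 3-clique {b, c, d}. A clique must lie in a single bag of any decomposition, so no decomposition can have width below 2. The upper and lower bounds meet at 2, so that is the treewidth.

Treewidth 2.
One such decomposition:
Bags: B1 = {a, b, h}  B2 = {b, c, h}  B3 = {c, h, i}  B4 = {e, h, i}  B5 = {e, f, h}  B6 = {e, g, h}  B7 = {b, c, d}
Tree: B1–B2, B2–B3, B3–B4, B4–B5, B5–B6, B2–B7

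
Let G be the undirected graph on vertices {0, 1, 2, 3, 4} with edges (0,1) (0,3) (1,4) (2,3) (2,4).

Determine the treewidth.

2

A width-2 tree decomposition is:
Bags: B1 = {0, 2, 3}  B2 = {0, 1, 2}  B3 = {1, 2, 4}
Tree: B1–B2, B2–B3
Every bag has size at most 3, so the width is 3 − 1 = 2 and tw(G) ≤ 2. For the lower bound, G contains the cycle 2–3–0–1–4–2, so G is not a forest; only forests have treewidth ≤ 1, hence tw(G) ≥ 2. Therefore the treewidth is 2.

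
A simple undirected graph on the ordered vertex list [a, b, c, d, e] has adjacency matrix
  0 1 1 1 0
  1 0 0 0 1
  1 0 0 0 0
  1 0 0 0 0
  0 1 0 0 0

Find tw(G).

A width-1 tree decomposition is:
Bags: B1 = {b, e}  B2 = {a, b}  B3 = {a, d}  B4 = {a, c}
Tree: B1–B2, B2–B3, B3–B4
The largest bag has 2 vertices, giving width 1; this decomposition certifies tw(G) ≤ 1. Since G has at least one edge (e.g. e–b), it is not an edgeless graph, so tw(G) ≥ 1. Therefore the treewidth is 1.

1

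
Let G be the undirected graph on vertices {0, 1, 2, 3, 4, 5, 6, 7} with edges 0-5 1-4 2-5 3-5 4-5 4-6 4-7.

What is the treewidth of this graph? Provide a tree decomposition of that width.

The largest bag has 2 vertices, giving width 1; this decomposition certifies tw(G) ≤ 1. G has an edge, so its treewidth is at least 1. Hence tw(G) = 1 exactly.

Treewidth 1.
One such decomposition:
Bags: B1 = {1, 4}  B2 = {4, 5}  B3 = {0, 5}  B4 = {2, 5}  B5 = {4, 6}  B6 = {4, 7}  B7 = {3, 5}
Tree: B1–B2, B2–B3, B3–B4, B1–B5, B1–B6, B3–B7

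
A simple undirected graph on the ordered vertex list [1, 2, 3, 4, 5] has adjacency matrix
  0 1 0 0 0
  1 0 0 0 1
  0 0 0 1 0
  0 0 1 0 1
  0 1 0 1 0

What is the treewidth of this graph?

A width-1 tree decomposition is:
Bags: B1 = {1, 2}  B2 = {2, 5}  B3 = {4, 5}  B4 = {3, 4}
Tree: B1–B2, B2–B3, B3–B4
The largest bag has 2 vertices, giving width 1; this decomposition certifies tw(G) ≤ 1. Any graph with an edge has treewidth ≥ 1, and G has the edge 1–2. Hence tw(G) = 1 exactly.

1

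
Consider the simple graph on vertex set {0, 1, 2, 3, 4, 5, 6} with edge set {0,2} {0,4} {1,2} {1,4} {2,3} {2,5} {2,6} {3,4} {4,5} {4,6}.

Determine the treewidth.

A width-2 tree decomposition is:
Bags: B1 = {2, 4, 5}  B2 = {2, 4, 6}  B3 = {0, 2, 4}  B4 = {2, 3, 4}  B5 = {1, 2, 4}
Tree: B1–B2, B2–B3, B3–B4, B4–B5
Every bag has size at most 3, so the width is 3 − 1 = 2 and tw(G) ≤ 2. For the lower bound, G contains the cycle 2–5–4–6–2, so G is not a forest; only forests have treewidth ≤ 1, hence tw(G) ≥ 2. Combining the bounds, tw(G) = 2.

2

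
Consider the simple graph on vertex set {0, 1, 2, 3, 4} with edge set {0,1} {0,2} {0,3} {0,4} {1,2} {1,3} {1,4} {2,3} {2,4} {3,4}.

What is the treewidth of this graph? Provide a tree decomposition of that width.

A single bag containing all 5 vertices is trivially a valid decomposition of width 4. On the other hand G contains the 5-clique {0, 1, 2, 3, 4}. A clique must lie in a single bag of any decomposition, so no decomposition can have width below 4. Combining the bounds, tw(G) = 4.

Treewidth 4.
One such decomposition:
Bags: B1 = {0, 1, 2, 3, 4}
Tree: (single bag)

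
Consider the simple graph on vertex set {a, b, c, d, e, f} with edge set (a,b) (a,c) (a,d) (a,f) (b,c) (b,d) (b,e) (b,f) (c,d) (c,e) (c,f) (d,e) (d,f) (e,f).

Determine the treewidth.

4

A width-4 tree decomposition is:
Bags: B1 = {b, c, d, e, f}  B2 = {a, b, c, d, f}
Tree: B1–B2
Every bag has size at most 5, so the width is 5 − 1 = 4 and tw(G) ≤ 4. Conversely, {b, c, d, e, f} is a clique of size 5, and the vertices of any clique must share a bag in every tree decomposition; so some bag has ≥ 5 vertices and tw(G) ≥ 4. Therefore the treewidth is 4.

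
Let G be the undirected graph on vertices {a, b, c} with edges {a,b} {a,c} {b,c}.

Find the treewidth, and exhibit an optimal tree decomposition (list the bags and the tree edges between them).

With just one bag of size 3, the width is 3 − 1 = 2, so tw(G) ≤ 2. On the other hand G contains the 3-clique {a, b, c}. A clique must lie in a single bag of any decomposition, so no decomposition can have width below 2. Therefore the treewidth is 2.

Treewidth 2.
One such decomposition:
Bags: B1 = {a, b, c}
Tree: (single bag)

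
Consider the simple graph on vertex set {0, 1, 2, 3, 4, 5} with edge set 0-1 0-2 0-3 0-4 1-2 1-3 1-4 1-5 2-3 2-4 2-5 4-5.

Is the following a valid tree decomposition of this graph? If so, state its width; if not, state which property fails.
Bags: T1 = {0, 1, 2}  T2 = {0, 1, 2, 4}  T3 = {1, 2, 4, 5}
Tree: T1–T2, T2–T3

No — vertex 3 appears in no bag.

A tree decomposition must satisfy three properties: every vertex lies in some bag; for every edge, both endpoints lie together in some bag; and for every vertex, the bags containing it form a connected subtree. Here vertex 3 appears in no bag, so the decomposition is invalid.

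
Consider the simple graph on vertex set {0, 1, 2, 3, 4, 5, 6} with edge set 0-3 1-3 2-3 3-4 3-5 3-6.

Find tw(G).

1

A width-1 tree decomposition is:
Bags: B1 = {3, 4}  B2 = {0, 3}  B3 = {3, 5}  B4 = {2, 3}  B5 = {3, 6}  B6 = {1, 3}
Tree: B1–B2, B2–B3, B2–B4, B2–B5, B2–B6
The largest bag has 2 vertices, giving width 1; this decomposition certifies tw(G) ≤ 1. Any graph with an edge has treewidth ≥ 1, and G has the edge 4–3. Therefore the treewidth is 1.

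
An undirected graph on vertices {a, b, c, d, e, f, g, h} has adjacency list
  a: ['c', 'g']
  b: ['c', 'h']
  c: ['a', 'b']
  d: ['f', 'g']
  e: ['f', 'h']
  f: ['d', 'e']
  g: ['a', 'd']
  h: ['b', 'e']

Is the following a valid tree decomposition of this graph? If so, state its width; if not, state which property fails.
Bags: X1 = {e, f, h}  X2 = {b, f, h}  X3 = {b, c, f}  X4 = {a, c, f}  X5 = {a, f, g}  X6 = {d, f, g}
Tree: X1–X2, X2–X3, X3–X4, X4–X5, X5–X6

Checking the three conditions: (i) the bags cover all of {a, b, c, d, e, f, g, h}; (ii) for each edge, some bag contains both endpoints; (iii) the bags containing any fixed vertex form a subtree. All hold, so the decomposition is valid with width 3 − 1 = 2.

Yes; width 2.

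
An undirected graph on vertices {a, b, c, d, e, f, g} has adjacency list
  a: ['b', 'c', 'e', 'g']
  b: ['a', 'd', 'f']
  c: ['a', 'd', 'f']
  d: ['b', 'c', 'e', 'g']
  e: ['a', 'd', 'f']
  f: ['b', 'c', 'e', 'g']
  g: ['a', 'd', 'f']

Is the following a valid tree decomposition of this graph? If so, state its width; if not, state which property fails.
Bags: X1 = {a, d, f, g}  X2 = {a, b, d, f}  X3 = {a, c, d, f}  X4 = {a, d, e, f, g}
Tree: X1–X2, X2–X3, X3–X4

A tree decomposition must satisfy three properties: every vertex lies in some bag; for every edge, both endpoints lie together in some bag; and for every vertex, the bags containing it form a connected subtree. Here bags containing vertex g are not connected in the tree, so the decomposition is invalid.

No — bags containing vertex g are not connected in the tree.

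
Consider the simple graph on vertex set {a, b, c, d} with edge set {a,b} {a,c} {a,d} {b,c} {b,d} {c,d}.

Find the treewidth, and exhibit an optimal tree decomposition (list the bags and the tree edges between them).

With just one bag of size 4, the width is 4 − 1 = 3, so tw(G) ≤ 3. Conversely, {a, b, c, d} is a clique of size 4, and the vertices of any clique must share a bag in every tree decomposition; so some bag has ≥ 4 vertices and tw(G) ≥ 3. Therefore the treewidth is 3.

Treewidth 3.
One such decomposition:
Bags: B1 = {a, b, c, d}
Tree: (single bag)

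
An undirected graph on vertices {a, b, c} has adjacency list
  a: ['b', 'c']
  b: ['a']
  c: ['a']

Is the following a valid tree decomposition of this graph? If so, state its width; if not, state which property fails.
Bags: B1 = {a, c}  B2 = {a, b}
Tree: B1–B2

Yes; width 1.

Vertex coverage: the bags together contain {a, b, c}, the full vertex set. Edge coverage: each edge of G has both endpoints in at least one bag. Running intersection: for every vertex, the bags containing it form a connected subtree. All three properties hold, so this is a valid tree decomposition of width max|bag| − 1 = 1, and hence tw(G) ≤ 1.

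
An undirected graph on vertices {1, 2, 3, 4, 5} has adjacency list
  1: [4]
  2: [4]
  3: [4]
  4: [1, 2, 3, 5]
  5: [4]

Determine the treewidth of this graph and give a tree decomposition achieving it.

Treewidth 1.
One such decomposition:
Bags: B1 = {1, 4}  B2 = {4, 5}  B3 = {2, 4}  B4 = {3, 4}
Tree: B1–B2, B2–B3, B3–B4

Each bag holds 2 vertices, so the decomposition has width 1, which upper-bounds the treewidth. G has an edge, so its treewidth is at least 1. Combining the bounds, tw(G) = 1.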